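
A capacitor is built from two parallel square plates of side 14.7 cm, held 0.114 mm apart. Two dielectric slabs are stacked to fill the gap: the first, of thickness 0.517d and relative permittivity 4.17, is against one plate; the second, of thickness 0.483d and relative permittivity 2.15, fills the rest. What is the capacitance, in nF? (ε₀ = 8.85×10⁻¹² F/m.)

A = (14.7 cm)² = 2.16×10⁻² m².
Stacked slabs ⇒ two capacitors in series, each with the full plate area.
C₁ = κ₁ε₀A/d₁ = 4.17 × 8.85×10⁻¹² × 2.16×10⁻² / 5.89×10⁻⁵ = 1.35×10⁻⁸ F.
C₂ = κ₂ε₀A/d₂ = 2.15 × 8.85×10⁻¹² × 2.16×10⁻² / 5.51×10⁻⁵ = 7.47×10⁻⁹ F.
C = (1/C₁ + 1/C₂)⁻¹ = 4.81×10⁻⁹ F.

C ≈ 4.81 nF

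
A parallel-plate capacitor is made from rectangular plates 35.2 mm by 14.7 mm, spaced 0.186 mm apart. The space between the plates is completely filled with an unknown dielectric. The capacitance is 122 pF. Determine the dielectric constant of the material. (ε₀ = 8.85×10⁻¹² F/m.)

A = 35.2 × 14.7 mm² = 5.17×10⁻⁴ m².
κ = Cd/(ε₀A) = 1.22×10⁻¹⁰ × 1.86×10⁻⁴ / (8.85×10⁻¹² × 5.17×10⁻⁴) = 4.96.

κ ≈ 4.96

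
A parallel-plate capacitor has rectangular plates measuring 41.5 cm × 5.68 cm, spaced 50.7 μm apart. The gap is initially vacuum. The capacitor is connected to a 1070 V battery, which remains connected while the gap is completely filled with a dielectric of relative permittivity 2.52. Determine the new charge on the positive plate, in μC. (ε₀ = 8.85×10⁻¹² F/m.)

A = 41.5 × 5.68 cm² = 2.36×10⁻² m².
Initially C₁ = ε₀A/d = 8.85×10⁻¹² × 2.36×10⁻² / 5.07×10⁻⁵ = 4.11×10⁻⁹ F.
Q₁ = 4.40×10⁻⁶ C.
Battery connected ⇒ V is held fixed. C₂ = 2.52 C₁ and Q = CV, so Q₂/Q₁ = C₂/C₁ = 2.52.
Q₂ = 2.52 × 4.40×10⁻⁶ = 1.11×10⁻⁵ C.

11.1 μC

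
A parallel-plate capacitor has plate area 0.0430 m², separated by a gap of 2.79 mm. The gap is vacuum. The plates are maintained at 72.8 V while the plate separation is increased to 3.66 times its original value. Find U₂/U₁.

0.273

Battery connected ⇒ V is held fixed.
C₂ = 0.273 C₁ and U = ½CV², so U₂/U₁ = C₂/C₁ = 0.273.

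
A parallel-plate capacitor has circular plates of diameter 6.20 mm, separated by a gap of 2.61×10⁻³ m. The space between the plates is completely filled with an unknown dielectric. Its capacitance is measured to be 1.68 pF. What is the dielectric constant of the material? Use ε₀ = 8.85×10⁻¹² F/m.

A = π(6.20/2 mm)² = 3.02×10⁻⁵ m².
κ = Cd/(ε₀A) = 1.68×10⁻¹² × 2.61×10⁻³ / (8.85×10⁻¹² × 3.02×10⁻⁵) = 16.4.

κ ≈ 16.4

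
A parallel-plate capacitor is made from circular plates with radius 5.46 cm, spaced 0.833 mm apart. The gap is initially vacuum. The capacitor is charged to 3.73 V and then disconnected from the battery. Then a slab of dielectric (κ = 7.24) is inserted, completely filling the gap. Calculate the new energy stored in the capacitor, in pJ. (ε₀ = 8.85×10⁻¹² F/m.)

U ≈ 95.6 pJ

A = π(5.46 cm)² = 9.37×10⁻³ m².
Initially C₁ = ε₀A/d = 8.85×10⁻¹² × 9.37×10⁻³ / 8.33×10⁻⁴ = 9.95×10⁻¹¹ F.
U₁ = 6.92×10⁻¹⁰ J.
Isolated ⇒ Q is held fixed. C₂ = 7.24 C₁ and U = Q²/(2C), so U₂/U₁ = C₁/C₂ = 0.138.
U₂ = 0.138 × 6.92×10⁻¹⁰ = 9.56×10⁻¹¹ J.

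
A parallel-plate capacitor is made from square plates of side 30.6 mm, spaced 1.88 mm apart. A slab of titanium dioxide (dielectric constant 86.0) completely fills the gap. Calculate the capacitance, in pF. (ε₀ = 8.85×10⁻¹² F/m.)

379 pF

A = (30.6 mm)² = 9.36×10⁻⁴ m².
C = κε₀A/d = 86.0 × 8.85×10⁻¹² × 9.36×10⁻⁴ / 1.88×10⁻³ = 3.79×10⁻¹⁰ F.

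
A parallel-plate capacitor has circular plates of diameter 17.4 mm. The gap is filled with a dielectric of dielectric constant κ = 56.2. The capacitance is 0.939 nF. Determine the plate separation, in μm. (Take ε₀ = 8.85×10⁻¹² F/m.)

d ≈ 126 μm

A = π(17.4/2 mm)² = 2.38×10⁻⁴ m².
d = κε₀A/C = 56.2 × 8.85×10⁻¹² × 2.38×10⁻⁴ / 9.39×10⁻¹⁰ = 1.26×10⁻⁴ m.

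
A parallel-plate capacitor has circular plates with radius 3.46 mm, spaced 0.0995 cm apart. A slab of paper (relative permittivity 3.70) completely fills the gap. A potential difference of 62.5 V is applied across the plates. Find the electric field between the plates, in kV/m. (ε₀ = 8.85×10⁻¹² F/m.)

E = V/d = 62.5 / 9.95×10⁻⁴ = 6.28×10⁴ V/m.

62.8 kV/m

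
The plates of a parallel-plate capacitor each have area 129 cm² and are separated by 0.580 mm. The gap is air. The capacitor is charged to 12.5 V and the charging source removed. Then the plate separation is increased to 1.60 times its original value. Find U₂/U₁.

Isolated ⇒ Q is held fixed.
C₂ = 0.625 C₁ and U = Q²/(2C), so U₂/U₁ = C₁/C₂ = 1.60.

1.60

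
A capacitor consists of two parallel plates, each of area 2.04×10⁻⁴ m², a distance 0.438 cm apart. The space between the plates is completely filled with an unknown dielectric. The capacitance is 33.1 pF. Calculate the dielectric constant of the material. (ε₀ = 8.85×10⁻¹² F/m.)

κ ≈ 80.3

κ = Cd/(ε₀A) = 3.31×10⁻¹¹ × 4.38×10⁻³ / (8.85×10⁻¹² × 2.04×10⁻⁴) = 80.3.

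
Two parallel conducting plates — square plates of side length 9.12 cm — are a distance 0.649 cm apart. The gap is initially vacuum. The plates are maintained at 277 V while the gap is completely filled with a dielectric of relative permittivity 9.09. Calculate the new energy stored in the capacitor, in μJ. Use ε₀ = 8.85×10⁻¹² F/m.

A = (9.12 cm)² = 8.32×10⁻³ m².
Initially C₁ = ε₀A/d = 8.85×10⁻¹² × 8.32×10⁻³ / 6.49×10⁻³ = 1.13×10⁻¹¹ F.
U₁ = 4.35×10⁻⁷ J.
Battery connected ⇒ V is held fixed. C₂ = 9.09 C₁ and U = ½CV², so U₂/U₁ = C₂/C₁ = 9.09.
U₂ = 9.09 × 4.35×10⁻⁷ = 3.96×10⁻⁶ J.

3.96 μJ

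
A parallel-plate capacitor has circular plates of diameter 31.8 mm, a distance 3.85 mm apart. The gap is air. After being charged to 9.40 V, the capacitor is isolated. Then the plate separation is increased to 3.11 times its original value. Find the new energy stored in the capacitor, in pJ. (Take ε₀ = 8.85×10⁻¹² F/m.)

251 pJ

A = π(31.8/2 mm)² = 7.94×10⁻⁴ m².
Initially C₁ = ε₀A/d = 8.85×10⁻¹² × 7.94×10⁻⁴ / 3.85×10⁻³ = 1.83×10⁻¹² F.
U₁ = 8.07×10⁻¹¹ J.
Isolated ⇒ Q is held fixed. C₂ = 0.322 C₁ and U = Q²/(2C), so U₂/U₁ = C₁/C₂ = 3.11.
U₂ = 3.11 × 8.07×10⁻¹¹ = 2.51×10⁻¹⁰ J.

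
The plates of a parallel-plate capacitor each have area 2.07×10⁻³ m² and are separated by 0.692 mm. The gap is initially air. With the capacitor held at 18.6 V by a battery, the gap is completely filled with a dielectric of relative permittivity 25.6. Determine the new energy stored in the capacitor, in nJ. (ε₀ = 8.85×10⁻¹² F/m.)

U ≈ 117 nJ

Initially C₁ = ε₀A/d = 8.85×10⁻¹² × 2.07×10⁻³ / 6.92×10⁻⁴ = 2.65×10⁻¹¹ F.
U₁ = 4.58×10⁻⁹ J.
Battery connected ⇒ V is held fixed. C₂ = 25.6 C₁ and U = ½CV², so U₂/U₁ = C₂/C₁ = 25.6.
U₂ = 25.6 × 4.58×10⁻⁹ = 1.17×10⁻⁷ J.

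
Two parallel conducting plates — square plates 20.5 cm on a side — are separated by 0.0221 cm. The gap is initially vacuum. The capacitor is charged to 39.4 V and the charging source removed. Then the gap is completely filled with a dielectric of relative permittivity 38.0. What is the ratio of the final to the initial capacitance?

C₂/C₁ ≈ 38.0

C = κε₀A/d scales with κ, so C₂/C₁ = κ = 38.0.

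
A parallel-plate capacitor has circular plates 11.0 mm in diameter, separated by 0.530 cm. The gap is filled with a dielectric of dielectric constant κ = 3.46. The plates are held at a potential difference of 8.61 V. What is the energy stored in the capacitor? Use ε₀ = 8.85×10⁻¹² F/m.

A = π(11.0/2 mm)² = 9.50×10⁻⁵ m².
C = κε₀A/d = 3.46 × 8.85×10⁻¹² × 9.50×10⁻⁵ / 5.30×10⁻³ = 5.49×10⁻¹³ F.
U = ½CV² = ½ × 5.49×10⁻¹³ × (8.61)² = 2.04×10⁻¹¹ J.

20.4 pJ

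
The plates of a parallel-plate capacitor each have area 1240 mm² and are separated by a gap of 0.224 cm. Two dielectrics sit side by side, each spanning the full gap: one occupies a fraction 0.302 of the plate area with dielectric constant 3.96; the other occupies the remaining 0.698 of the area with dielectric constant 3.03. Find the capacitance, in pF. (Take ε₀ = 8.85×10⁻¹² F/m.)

A = 1240 mm² = 1.24×10⁻³ m².
Side-by-side slabs ⇒ two capacitors in parallel, each spanning the full gap.
C₁ = κ₁ε₀A₁/d = 3.96 × 8.85×10⁻¹² × 3.74×10⁻⁴ / 2.24×10⁻³ = 5.86×10⁻¹² F.
C₂ = κ₂ε₀A₂/d = 3.03 × 8.85×10⁻¹² × 8.66×10⁻⁴ / 2.24×10⁻³ = 1.04×10⁻¹¹ F.
C = C₁ + C₂ = 1.62×10⁻¹¹ F.

16.2 pF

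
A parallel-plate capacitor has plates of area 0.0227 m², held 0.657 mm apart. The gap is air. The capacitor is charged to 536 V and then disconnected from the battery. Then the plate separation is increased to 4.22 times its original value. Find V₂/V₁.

Isolated ⇒ Q is held fixed.
C₂ = 0.237 C₁ and V = Q/C, so V₂/V₁ = C₁/C₂ = 4.22.

4.22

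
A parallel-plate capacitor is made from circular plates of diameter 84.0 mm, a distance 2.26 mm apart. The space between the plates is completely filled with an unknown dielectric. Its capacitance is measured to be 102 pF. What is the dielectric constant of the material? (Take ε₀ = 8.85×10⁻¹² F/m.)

A = π(84.0/2 mm)² = 5.54×10⁻³ m².
κ = Cd/(ε₀A) = 1.02×10⁻¹⁰ × 2.26×10⁻³ / (8.85×10⁻¹² × 5.54×10⁻³) = 4.70.

4.70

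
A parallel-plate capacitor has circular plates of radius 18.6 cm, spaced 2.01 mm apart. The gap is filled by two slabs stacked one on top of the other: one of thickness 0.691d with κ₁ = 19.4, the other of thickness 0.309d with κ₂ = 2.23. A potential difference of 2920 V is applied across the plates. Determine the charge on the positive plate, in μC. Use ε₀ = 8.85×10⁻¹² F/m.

8.02 μC

A = π(18.6 cm)² = 0.109 m².
Stacked slabs ⇒ two capacitors in series, each with the full plate area.
C₁ = κ₁ε₀A/d₁ = 19.4 × 8.85×10⁻¹² × 0.109 / 1.39×10⁻³ = 1.34×10⁻⁸ F.
C₂ = κ₂ε₀A/d₂ = 2.23 × 8.85×10⁻¹² × 0.109 / 6.21×10⁻⁴ = 3.45×10⁻⁹ F.
C = (1/C₁ + 1/C₂)⁻¹ = 2.75×10⁻⁹ F.
Q = CV = 2.75×10⁻⁹ × 2920 = 8.02×10⁻⁶ C.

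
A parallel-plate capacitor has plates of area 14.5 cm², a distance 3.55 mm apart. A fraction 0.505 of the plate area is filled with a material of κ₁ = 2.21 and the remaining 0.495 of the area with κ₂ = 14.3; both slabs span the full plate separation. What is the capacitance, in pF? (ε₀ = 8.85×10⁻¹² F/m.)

A = 14.5 cm² = 1.45×10⁻³ m².
Side-by-side slabs ⇒ two capacitors in parallel, each spanning the full gap.
C₁ = κ₁ε₀A₁/d = 2.21 × 8.85×10⁻¹² × 7.32×10⁻⁴ / 3.55×10⁻³ = 4.03×10⁻¹² F.
C₂ = κ₂ε₀A₂/d = 14.3 × 8.85×10⁻¹² × 7.18×10⁻⁴ / 3.55×10⁻³ = 2.56×10⁻¹¹ F.
C = C₁ + C₂ = 2.96×10⁻¹¹ F.

C ≈ 29.6 pF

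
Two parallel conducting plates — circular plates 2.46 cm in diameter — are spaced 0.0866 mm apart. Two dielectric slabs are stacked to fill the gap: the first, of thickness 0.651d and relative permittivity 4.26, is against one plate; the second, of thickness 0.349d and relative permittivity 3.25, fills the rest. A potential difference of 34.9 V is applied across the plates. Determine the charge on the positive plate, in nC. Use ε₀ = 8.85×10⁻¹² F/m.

A = π(2.46/2 cm)² = 4.75×10⁻⁴ m².
Stacked slabs ⇒ two capacitors in series, each with the full plate area.
C₁ = κ₁ε₀A/d₁ = 4.26 × 8.85×10⁻¹² × 4.75×10⁻⁴ / 5.64×10⁻⁵ = 3.18×10⁻¹⁰ F.
C₂ = κ₂ε₀A/d₂ = 3.25 × 8.85×10⁻¹² × 4.75×10⁻⁴ / 3.02×10⁻⁵ = 4.52×10⁻¹⁰ F.
C = (1/C₁ + 1/C₂)⁻¹ = 1.87×10⁻¹⁰ F.
Q = CV = 1.87×10⁻¹⁰ × 34.9 = 6.51×10⁻⁹ C.

6.51 nC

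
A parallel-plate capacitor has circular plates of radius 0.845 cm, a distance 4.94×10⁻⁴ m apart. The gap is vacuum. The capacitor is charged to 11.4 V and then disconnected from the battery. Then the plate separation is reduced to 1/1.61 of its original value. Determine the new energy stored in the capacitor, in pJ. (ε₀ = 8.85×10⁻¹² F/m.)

U ≈ 162 pJ

A = π(0.845 cm)² = 2.24×10⁻⁴ m².
Initially C₁ = ε₀A/d = 8.85×10⁻¹² × 2.24×10⁻⁴ / 4.94×10⁻⁴ = 4.02×10⁻¹² F.
U₁ = 2.61×10⁻¹⁰ J.
Isolated ⇒ Q is held fixed. C₂ = 1.61 C₁ and U = Q²/(2C), so U₂/U₁ = C₁/C₂ = 0.621.
U₂ = 0.621 × 2.61×10⁻¹⁰ = 1.62×10⁻¹⁰ J.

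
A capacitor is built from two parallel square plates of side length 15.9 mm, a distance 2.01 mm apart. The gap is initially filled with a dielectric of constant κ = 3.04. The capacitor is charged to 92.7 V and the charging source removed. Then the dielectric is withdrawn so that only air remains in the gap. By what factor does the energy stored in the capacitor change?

3.04

Isolated ⇒ Q is held fixed.
C₂ = 0.329 C₁ and U = Q²/(2C), so U₂/U₁ = C₁/C₂ = 3.04.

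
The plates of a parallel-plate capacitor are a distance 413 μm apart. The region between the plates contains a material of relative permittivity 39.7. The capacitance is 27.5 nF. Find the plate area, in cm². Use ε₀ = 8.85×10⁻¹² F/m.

A = Cd/(κε₀) = 2.75×10⁻⁸ × 4.13×10⁻⁴ / (39.7 × 8.85×10⁻¹²) = 3.23×10⁻² m².

A ≈ 323 cm²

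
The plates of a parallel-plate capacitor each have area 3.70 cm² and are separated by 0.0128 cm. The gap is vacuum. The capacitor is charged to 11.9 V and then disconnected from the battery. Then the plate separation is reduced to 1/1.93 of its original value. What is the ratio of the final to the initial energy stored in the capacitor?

U₂/U₁ ≈ 0.518

Isolated ⇒ Q is held fixed.
C₂ = 1.93 C₁ and U = Q²/(2C), so U₂/U₁ = C₁/C₂ = 0.518.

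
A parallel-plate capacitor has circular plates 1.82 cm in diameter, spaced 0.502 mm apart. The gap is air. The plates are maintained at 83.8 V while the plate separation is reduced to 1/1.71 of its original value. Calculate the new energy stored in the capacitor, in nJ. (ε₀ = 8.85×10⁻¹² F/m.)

A = π(1.82/2 cm)² = 2.60×10⁻⁴ m².
Initially C₁ = ε₀A/d = 8.85×10⁻¹² × 2.60×10⁻⁴ / 5.02×10⁻⁴ = 4.59×10⁻¹² F.
U₁ = 1.61×10⁻⁸ J.
Battery connected ⇒ V is held fixed. C₂ = 1.71 C₁ and U = ½CV², so U₂/U₁ = C₂/C₁ = 1.71.
U₂ = 1.71 × 1.61×10⁻⁸ = 2.75×10⁻⁸ J.

U ≈ 27.5 nJ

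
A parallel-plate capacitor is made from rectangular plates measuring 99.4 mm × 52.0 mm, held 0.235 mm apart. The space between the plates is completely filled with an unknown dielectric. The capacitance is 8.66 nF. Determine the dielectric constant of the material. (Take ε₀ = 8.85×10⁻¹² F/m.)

A = 99.4 × 52.0 mm² = 5.17×10⁻³ m².
κ = Cd/(ε₀A) = 8.66×10⁻⁹ × 2.35×10⁻⁴ / (8.85×10⁻¹² × 5.17×10⁻³) = 44.5.

κ ≈ 44.5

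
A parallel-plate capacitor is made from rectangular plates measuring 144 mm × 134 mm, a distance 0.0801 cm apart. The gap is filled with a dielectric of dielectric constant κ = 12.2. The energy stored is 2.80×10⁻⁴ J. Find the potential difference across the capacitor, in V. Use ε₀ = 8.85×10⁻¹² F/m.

V ≈ 464 V

A = 144 × 134 mm² = 1.93×10⁻² m².
C = κε₀A/d = 12.2 × 8.85×10⁻¹² × 1.93×10⁻² / 8.01×10⁻⁴ = 2.60×10⁻⁹ F.
V = √(2U/C) = √(2 × 2.80×10⁻⁴ / 2.60×10⁻⁹) = 4.64×10² V.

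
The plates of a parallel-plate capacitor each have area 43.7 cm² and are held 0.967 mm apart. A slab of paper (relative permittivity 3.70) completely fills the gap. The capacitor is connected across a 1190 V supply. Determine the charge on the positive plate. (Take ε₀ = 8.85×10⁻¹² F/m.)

A = 43.7 cm² = 4.37×10⁻³ m².
C = κε₀A/d = 3.70 × 8.85×10⁻¹² × 4.37×10⁻³ / 9.67×10⁻⁴ = 1.48×10⁻¹⁰ F.
Q = CV = 1.48×10⁻¹⁰ × 1190 = 1.76×10⁻⁷ C.

Q ≈ 176 nC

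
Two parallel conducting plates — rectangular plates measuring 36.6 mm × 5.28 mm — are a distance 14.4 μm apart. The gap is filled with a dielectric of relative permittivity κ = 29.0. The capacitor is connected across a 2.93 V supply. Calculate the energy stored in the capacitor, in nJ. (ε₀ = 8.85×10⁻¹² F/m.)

A = 36.6 × 5.28 mm² = 1.93×10⁻⁴ m².
C = κε₀A/d = 29.0 × 8.85×10⁻¹² × 1.93×10⁻⁴ / 1.44×10⁻⁵ = 3.44×10⁻⁹ F.
U = ½CV² = ½ × 3.44×10⁻⁹ × (2.93)² = 1.48×10⁻⁸ J.

14.8 nJ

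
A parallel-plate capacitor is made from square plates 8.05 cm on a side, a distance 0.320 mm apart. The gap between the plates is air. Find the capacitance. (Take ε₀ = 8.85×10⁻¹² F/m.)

A = (8.05 cm)² = 6.48×10⁻³ m².
C = ε₀A/d = 8.85×10⁻¹² × 6.48×10⁻³ / 3.20×10⁻⁴ = 1.79×10⁻¹⁰ F.

179 pF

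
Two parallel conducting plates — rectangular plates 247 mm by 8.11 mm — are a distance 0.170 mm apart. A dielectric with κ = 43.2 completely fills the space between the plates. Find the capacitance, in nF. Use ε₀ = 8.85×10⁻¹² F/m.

A = 247 × 8.11 mm² = 2.00×10⁻³ m².
C = κε₀A/d = 43.2 × 8.85×10⁻¹² × 2.00×10⁻³ / 1.70×10⁻⁴ = 4.51×10⁻⁹ F.

4.51 nF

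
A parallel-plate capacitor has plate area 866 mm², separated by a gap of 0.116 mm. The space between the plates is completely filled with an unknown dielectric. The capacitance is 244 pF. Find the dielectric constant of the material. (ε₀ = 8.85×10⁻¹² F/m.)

κ ≈ 3.69

A = 866 mm² = 8.66×10⁻⁴ m².
κ = Cd/(ε₀A) = 2.44×10⁻¹⁰ × 1.16×10⁻⁴ / (8.85×10⁻¹² × 8.66×10⁻⁴) = 3.69.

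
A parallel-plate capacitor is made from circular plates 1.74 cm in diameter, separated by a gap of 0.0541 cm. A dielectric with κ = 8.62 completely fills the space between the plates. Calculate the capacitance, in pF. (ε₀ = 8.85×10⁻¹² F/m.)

A = π(1.74/2 cm)² = 2.38×10⁻⁴ m².
C = κε₀A/d = 8.62 × 8.85×10⁻¹² × 2.38×10⁻⁴ / 5.41×10⁻⁴ = 3.35×10⁻¹¹ F.

C ≈ 33.5 pF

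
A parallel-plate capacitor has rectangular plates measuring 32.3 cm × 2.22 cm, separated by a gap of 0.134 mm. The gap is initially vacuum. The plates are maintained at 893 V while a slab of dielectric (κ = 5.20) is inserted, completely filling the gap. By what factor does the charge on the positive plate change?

5.20

Battery connected ⇒ V is held fixed.
C₂ = 5.20 C₁ and Q = CV, so Q₂/Q₁ = C₂/C₁ = 5.20.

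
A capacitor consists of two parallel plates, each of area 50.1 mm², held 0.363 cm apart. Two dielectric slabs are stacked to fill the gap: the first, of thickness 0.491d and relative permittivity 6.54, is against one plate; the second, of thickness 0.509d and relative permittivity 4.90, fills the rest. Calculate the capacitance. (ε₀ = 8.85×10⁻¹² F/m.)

A = 50.1 mm² = 5.01×10⁻⁵ m².
Stacked slabs ⇒ two capacitors in series, each with the full plate area.
C₁ = κ₁ε₀A/d₁ = 6.54 × 8.85×10⁻¹² × 5.01×10⁻⁵ / 1.78×10⁻³ = 1.63×10⁻¹² F.
C₂ = κ₂ε₀A/d₂ = 4.90 × 8.85×10⁻¹² × 5.01×10⁻⁵ / 1.85×10⁻³ = 1.18×10⁻¹² F.
C = (1/C₁ + 1/C₂)⁻¹ = 6.83×10⁻¹³ F.

C ≈ 0.683 pF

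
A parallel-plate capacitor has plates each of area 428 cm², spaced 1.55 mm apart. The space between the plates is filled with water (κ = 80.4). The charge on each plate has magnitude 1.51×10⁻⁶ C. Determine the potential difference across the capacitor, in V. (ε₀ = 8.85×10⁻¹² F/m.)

V ≈ 76.9 V

A = 428 cm² = 4.28×10⁻² m².
C = κε₀A/d = 80.4 × 8.85×10⁻¹² × 4.28×10⁻² / 1.55×10⁻³ = 1.96×10⁻⁸ F.
V = Q/C = 1.51×10⁻⁶ / 1.96×10⁻⁸ = 76.9 V.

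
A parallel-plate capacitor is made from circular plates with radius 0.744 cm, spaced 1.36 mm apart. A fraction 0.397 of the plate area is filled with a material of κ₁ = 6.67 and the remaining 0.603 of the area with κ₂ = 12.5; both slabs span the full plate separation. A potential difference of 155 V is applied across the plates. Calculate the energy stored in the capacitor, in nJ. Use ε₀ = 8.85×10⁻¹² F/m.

A = π(0.744 cm)² = 1.74×10⁻⁴ m².
Side-by-side slabs ⇒ two capacitors in parallel, each spanning the full gap.
C₁ = κ₁ε₀A₁/d = 6.67 × 8.85×10⁻¹² × 6.90×10⁻⁵ / 1.36×10⁻³ = 3.00×10⁻¹² F.
C₂ = κ₂ε₀A₂/d = 12.5 × 8.85×10⁻¹² × 1.05×10⁻⁴ / 1.36×10⁻³ = 8.53×10⁻¹² F.
C = C₁ + C₂ = 1.15×10⁻¹¹ F.
U = ½CV² = ½ × 1.15×10⁻¹¹ × (155)² = 1.38×10⁻⁷ J.

138 nJ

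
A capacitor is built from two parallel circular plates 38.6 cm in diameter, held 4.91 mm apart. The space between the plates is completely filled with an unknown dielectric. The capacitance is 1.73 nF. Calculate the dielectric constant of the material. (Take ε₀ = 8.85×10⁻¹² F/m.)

A = π(38.6/2 cm)² = 0.117 m².
κ = Cd/(ε₀A) = 1.73×10⁻⁹ × 4.91×10⁻³ / (8.85×10⁻¹² × 0.117) = 8.20.

8.20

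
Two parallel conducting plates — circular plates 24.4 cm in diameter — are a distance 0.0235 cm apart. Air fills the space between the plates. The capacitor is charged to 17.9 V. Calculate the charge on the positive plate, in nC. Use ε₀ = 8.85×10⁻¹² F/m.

A = π(24.4/2 cm)² = 4.68×10⁻² m².
C = ε₀A/d = 8.85×10⁻¹² × 4.68×10⁻² / 2.35×10⁻⁴ = 1.76×10⁻⁹ F.
Q = CV = 1.76×10⁻⁹ × 17.9 = 3.15×10⁻⁸ C.

Q ≈ 31.5 nC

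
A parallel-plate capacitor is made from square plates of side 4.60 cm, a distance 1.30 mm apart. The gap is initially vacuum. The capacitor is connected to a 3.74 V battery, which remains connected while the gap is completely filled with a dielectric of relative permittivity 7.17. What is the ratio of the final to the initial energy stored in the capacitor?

Battery connected ⇒ V is held fixed.
C₂ = 7.17 C₁ and U = ½CV², so U₂/U₁ = C₂/C₁ = 7.17.

U₂/U₁ ≈ 7.17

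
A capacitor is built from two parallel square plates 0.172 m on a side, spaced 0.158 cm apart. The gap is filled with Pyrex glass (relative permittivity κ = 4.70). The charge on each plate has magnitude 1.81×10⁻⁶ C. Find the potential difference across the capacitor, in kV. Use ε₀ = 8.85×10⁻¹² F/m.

2.32 kV

A = (0.172 m)² = 2.96×10⁻² m².
C = κε₀A/d = 4.70 × 8.85×10⁻¹² × 2.96×10⁻² / 1.58×10⁻³ = 7.79×10⁻¹⁰ F.
V = Q/C = 1.81×10⁻⁶ / 7.79×10⁻¹⁰ = 2.32×10³ V.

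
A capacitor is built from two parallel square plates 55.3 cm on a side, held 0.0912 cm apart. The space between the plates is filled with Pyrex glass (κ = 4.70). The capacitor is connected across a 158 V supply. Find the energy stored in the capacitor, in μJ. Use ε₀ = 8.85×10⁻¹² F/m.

174 μJ

A = (55.3 cm)² = 0.306 m².
C = κε₀A/d = 4.70 × 8.85×10⁻¹² × 0.306 / 9.12×10⁻⁴ = 1.39×10⁻⁸ F.
U = ½CV² = ½ × 1.39×10⁻⁸ × (158)² = 1.74×10⁻⁴ J.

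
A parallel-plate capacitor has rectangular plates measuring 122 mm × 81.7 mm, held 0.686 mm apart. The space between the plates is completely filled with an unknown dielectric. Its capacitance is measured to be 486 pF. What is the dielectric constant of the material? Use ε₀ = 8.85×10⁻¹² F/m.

A = 122 × 81.7 mm² = 9.97×10⁻³ m².
κ = Cd/(ε₀A) = 4.86×10⁻¹⁰ × 6.86×10⁻⁴ / (8.85×10⁻¹² × 9.97×10⁻³) = 3.78.

κ ≈ 3.78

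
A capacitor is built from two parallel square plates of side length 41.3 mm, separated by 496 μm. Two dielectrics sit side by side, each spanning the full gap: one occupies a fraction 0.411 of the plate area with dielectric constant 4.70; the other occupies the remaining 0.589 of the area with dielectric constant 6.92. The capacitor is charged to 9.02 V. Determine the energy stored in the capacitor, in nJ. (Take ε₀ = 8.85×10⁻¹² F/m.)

U ≈ 7.44 nJ

A = (41.3 mm)² = 1.71×10⁻³ m².
Side-by-side slabs ⇒ two capacitors in parallel, each spanning the full gap.
C₁ = κ₁ε₀A₁/d = 4.70 × 8.85×10⁻¹² × 7.01×10⁻⁴ / 4.96×10⁻⁴ = 5.88×10⁻¹¹ F.
C₂ = κ₂ε₀A₂/d = 6.92 × 8.85×10⁻¹² × 1.00×10⁻³ / 4.96×10⁻⁴ = 1.24×10⁻¹⁰ F.
C = C₁ + C₂ = 1.83×10⁻¹⁰ F.
U = ½CV² = ½ × 1.83×10⁻¹⁰ × (9.02)² = 7.44×10⁻⁹ J.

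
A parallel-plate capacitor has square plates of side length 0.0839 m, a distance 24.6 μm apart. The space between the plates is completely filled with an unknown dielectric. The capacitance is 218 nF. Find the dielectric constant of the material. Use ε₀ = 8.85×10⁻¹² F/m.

A = (0.0839 m)² = 7.04×10⁻³ m².
κ = Cd/(ε₀A) = 2.18×10⁻⁷ × 2.46×10⁻⁵ / (8.85×10⁻¹² × 7.04×10⁻³) = 86.1.

κ ≈ 86.1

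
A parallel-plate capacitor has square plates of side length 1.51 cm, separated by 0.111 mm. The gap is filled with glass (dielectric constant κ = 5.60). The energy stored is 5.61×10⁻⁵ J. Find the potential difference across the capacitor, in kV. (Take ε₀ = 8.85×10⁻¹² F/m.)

1.05 kV

A = (1.51 cm)² = 2.28×10⁻⁴ m².
C = κε₀A/d = 5.60 × 8.85×10⁻¹² × 2.28×10⁻⁴ / 1.11×10⁻⁴ = 1.02×10⁻¹⁰ F.
V = √(2U/C) = √(2 × 5.61×10⁻⁵ / 1.02×10⁻¹⁰) = 1.05×10³ V.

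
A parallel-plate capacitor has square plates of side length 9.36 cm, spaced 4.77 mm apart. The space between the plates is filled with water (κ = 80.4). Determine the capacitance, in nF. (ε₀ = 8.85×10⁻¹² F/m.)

A = (9.36 cm)² = 8.76×10⁻³ m².
C = κε₀A/d = 80.4 × 8.85×10⁻¹² × 8.76×10⁻³ / 4.77×10⁻³ = 1.31×10⁻⁹ F.

C ≈ 1.31 nF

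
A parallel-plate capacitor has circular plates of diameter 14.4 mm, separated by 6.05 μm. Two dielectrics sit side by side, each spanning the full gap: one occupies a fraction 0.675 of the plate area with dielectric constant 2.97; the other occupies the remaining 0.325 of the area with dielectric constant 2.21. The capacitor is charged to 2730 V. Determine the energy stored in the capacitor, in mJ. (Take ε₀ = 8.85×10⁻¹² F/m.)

2.42 mJ

A = π(14.4/2 mm)² = 1.63×10⁻⁴ m².
Side-by-side slabs ⇒ two capacitors in parallel, each spanning the full gap.
C₁ = κ₁ε₀A₁/d = 2.97 × 8.85×10⁻¹² × 1.10×10⁻⁴ / 6.05×10⁻⁶ = 4.78×10⁻¹⁰ F.
C₂ = κ₂ε₀A₂/d = 2.21 × 8.85×10⁻¹² × 5.29×10⁻⁵ / 6.05×10⁻⁶ = 1.71×10⁻¹⁰ F.
C = C₁ + C₂ = 6.49×10⁻¹⁰ F.
U = ½CV² = ½ × 6.49×10⁻¹⁰ × (2730)² = 2.42×10⁻³ J.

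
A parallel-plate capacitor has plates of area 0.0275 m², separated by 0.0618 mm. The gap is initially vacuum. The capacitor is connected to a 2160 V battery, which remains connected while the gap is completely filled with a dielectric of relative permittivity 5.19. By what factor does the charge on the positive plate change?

5.19

Battery connected ⇒ V is held fixed.
C₂ = 5.19 C₁ and Q = CV, so Q₂/Q₁ = C₂/C₁ = 5.19.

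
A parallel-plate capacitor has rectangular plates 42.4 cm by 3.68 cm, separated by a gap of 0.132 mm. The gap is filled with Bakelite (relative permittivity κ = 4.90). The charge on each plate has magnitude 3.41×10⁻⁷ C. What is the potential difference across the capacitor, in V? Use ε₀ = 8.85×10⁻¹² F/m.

V ≈ 66.5 V

A = 42.4 × 3.68 cm² = 1.56×10⁻² m².
C = κε₀A/d = 4.90 × 8.85×10⁻¹² × 1.56×10⁻² / 1.32×10⁻⁴ = 5.13×10⁻⁹ F.
V = Q/C = 3.41×10⁻⁷ / 5.13×10⁻⁹ = 66.5 V.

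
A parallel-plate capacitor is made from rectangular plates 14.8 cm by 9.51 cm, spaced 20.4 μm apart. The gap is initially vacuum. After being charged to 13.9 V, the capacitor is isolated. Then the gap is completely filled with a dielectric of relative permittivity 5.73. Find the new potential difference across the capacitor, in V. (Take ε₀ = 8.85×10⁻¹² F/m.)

V ≈ 2.43 V

A = 14.8 × 9.51 cm² = 1.41×10⁻² m².
Initially C₁ = ε₀A/d = 8.85×10⁻¹² × 1.41×10⁻² / 2.04×10⁻⁵ = 6.11×10⁻⁹ F.
V₁ = 13.9 V.
Isolated ⇒ Q is held fixed. C₂ = 5.73 C₁ and V = Q/C, so V₂/V₁ = C₁/C₂ = 0.175.
V₂ = 0.175 × 13.9 = 2.43 V.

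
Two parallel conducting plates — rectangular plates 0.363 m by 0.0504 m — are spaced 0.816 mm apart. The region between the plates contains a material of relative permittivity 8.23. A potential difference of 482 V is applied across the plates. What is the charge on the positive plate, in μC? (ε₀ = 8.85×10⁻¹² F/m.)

0.787 μC

A = 0.363 × 0.0504 m² = 1.83×10⁻² m².
C = κε₀A/d = 8.23 × 8.85×10⁻¹² × 1.83×10⁻² / 8.16×10⁻⁴ = 1.63×10⁻⁹ F.
Q = CV = 1.63×10⁻⁹ × 482 = 7.87×10⁻⁷ C.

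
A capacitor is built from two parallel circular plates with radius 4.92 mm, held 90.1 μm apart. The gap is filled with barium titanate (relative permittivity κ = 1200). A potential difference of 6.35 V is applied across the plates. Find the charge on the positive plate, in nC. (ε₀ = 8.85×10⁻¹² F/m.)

Q ≈ 56.9 nC

A = π(4.92 mm)² = 7.60×10⁻⁵ m².
C = κε₀A/d = 1200 × 8.85×10⁻¹² × 7.60×10⁻⁵ / 9.01×10⁻⁵ = 8.96×10⁻⁹ F.
Q = CV = 8.96×10⁻⁹ × 6.35 = 5.69×10⁻⁸ C.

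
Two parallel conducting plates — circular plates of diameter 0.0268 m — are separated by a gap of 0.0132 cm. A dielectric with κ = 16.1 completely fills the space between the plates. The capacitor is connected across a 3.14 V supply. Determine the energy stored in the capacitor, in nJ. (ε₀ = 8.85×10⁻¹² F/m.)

A = π(0.0268/2 m)² = 5.64×10⁻⁴ m².
C = κε₀A/d = 16.1 × 8.85×10⁻¹² × 5.64×10⁻⁴ / 1.32×10⁻⁴ = 6.09×10⁻¹⁰ F.
U = ½CV² = ½ × 6.09×10⁻¹⁰ × (3.14)² = 3.00×10⁻⁹ J.

U ≈ 3.00 nJ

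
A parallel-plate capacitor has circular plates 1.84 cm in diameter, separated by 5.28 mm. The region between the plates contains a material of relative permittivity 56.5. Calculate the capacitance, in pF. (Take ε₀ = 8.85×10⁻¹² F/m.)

25.2 pF

A = π(1.84/2 cm)² = 2.66×10⁻⁴ m².
C = κε₀A/d = 56.5 × 8.85×10⁻¹² × 2.66×10⁻⁴ / 5.28×10⁻³ = 2.52×10⁻¹¹ F.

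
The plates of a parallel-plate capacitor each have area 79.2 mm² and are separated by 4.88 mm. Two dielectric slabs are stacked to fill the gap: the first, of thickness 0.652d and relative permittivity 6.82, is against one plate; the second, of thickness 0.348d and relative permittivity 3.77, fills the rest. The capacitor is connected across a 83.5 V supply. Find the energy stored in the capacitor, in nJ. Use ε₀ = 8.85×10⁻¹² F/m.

U ≈ 2.66 nJ

A = 79.2 mm² = 7.92×10⁻⁵ m².
Stacked slabs ⇒ two capacitors in series, each with the full plate area.
C₁ = κ₁ε₀A/d₁ = 6.82 × 8.85×10⁻¹² × 7.92×10⁻⁵ / 3.18×10⁻³ = 1.50×10⁻¹² F.
C₂ = κ₂ε₀A/d₂ = 3.77 × 8.85×10⁻¹² × 7.92×10⁻⁵ / 1.70×10⁻³ = 1.56×10⁻¹² F.
C = (1/C₁ + 1/C₂)⁻¹ = 7.64×10⁻¹³ F.
U = ½CV² = ½ × 7.64×10⁻¹³ × (83.5)² = 2.66×10⁻⁹ J.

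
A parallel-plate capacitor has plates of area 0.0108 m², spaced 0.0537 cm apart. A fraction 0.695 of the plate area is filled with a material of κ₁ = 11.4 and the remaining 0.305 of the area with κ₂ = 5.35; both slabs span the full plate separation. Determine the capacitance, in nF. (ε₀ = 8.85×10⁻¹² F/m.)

1.70 nF

Side-by-side slabs ⇒ two capacitors in parallel, each spanning the full gap.
C₁ = κ₁ε₀A₁/d = 11.4 × 8.85×10⁻¹² × 7.51×10⁻³ / 5.37×10⁻⁴ = 1.41×10⁻⁹ F.
C₂ = κ₂ε₀A₂/d = 5.35 × 8.85×10⁻¹² × 3.29×10⁻³ / 5.37×10⁻⁴ = 2.90×10⁻¹⁰ F.
C = C₁ + C₂ = 1.70×10⁻⁹ F.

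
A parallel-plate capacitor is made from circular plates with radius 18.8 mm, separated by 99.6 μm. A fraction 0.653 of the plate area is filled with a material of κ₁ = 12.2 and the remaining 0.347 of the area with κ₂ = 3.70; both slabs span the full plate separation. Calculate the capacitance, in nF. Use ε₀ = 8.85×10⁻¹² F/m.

0.913 nF

A = π(18.8 mm)² = 1.11×10⁻³ m².
Side-by-side slabs ⇒ two capacitors in parallel, each spanning the full gap.
C₁ = κ₁ε₀A₁/d = 12.2 × 8.85×10⁻¹² × 7.25×10⁻⁴ / 9.96×10⁻⁵ = 7.86×10⁻¹⁰ F.
C₂ = κ₂ε₀A₂/d = 3.70 × 8.85×10⁻¹² × 3.85×10⁻⁴ / 9.96×10⁻⁵ = 1.27×10⁻¹⁰ F.
C = C₁ + C₂ = 9.13×10⁻¹⁰ F.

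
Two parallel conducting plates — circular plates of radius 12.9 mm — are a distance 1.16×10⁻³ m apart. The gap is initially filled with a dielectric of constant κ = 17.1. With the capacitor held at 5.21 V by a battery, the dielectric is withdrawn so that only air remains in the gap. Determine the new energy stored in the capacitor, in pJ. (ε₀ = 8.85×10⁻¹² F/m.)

U ≈ 54.1 pJ

A = π(12.9 mm)² = 5.23×10⁻⁴ m².
Initially C₁ = κε₀A/d = 17.1 × 8.85×10⁻¹² × 5.23×10⁻⁴ / 1.16×10⁻³ = 6.82×10⁻¹¹ F.
U₁ = 9.26×10⁻¹⁰ J.
Battery connected ⇒ V is held fixed. C₂ = 0.0585 C₁ and U = ½CV², so U₂/U₁ = C₂/C₁ = 0.0585.
U₂ = 0.0585 × 9.26×10⁻¹⁰ = 5.41×10⁻¹¹ J.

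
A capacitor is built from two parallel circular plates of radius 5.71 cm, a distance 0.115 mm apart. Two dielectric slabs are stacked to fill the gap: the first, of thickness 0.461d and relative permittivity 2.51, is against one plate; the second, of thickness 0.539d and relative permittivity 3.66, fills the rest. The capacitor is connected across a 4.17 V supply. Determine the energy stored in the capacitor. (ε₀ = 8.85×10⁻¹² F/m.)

20.7 nJ

A = π(5.71 cm)² = 1.02×10⁻² m².
Stacked slabs ⇒ two capacitors in series, each with the full plate area.
C₁ = κ₁ε₀A/d₁ = 2.51 × 8.85×10⁻¹² × 1.02×10⁻² / 5.30×10⁻⁵ = 4.29×10⁻⁹ F.
C₂ = κ₂ε₀A/d₂ = 3.66 × 8.85×10⁻¹² × 1.02×10⁻² / 6.20×10⁻⁵ = 5.35×10⁻⁹ F.
C = (1/C₁ + 1/C₂)⁻¹ = 2.38×10⁻⁹ F.
U = ½CV² = ½ × 2.38×10⁻⁹ × (4.17)² = 2.07×10⁻⁸ J.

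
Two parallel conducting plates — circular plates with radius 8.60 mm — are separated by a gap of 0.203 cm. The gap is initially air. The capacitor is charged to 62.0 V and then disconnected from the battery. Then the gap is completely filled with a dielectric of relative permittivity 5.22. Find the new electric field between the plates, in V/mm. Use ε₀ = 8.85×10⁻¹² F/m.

E ≈ 5.85 V/mm

A = π(8.60 mm)² = 2.32×10⁻⁴ m².
Initially C₁ = ε₀A/d = 8.85×10⁻¹² × 2.32×10⁻⁴ / 2.03×10⁻³ = 1.01×10⁻¹² F.
E₁ = 3.05×10⁴ V/m.
Isolated ⇒ Q is held fixed. V₂ = Q/C₂ = V₁/5.22; E = V/d, so E₂/E₁ = (V₂/V₁)(d₁/d₂) = 0.192.
E₂ = 0.192 × 3.05×10⁴ = 5.85×10³ V/m.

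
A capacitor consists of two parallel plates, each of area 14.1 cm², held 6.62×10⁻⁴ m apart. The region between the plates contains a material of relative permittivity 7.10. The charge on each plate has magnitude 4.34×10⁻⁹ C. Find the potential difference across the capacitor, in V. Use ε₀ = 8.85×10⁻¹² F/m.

A = 14.1 cm² = 1.41×10⁻³ m².
C = κε₀A/d = 7.10 × 8.85×10⁻¹² × 1.41×10⁻³ / 6.62×10⁻⁴ = 1.34×10⁻¹⁰ F.
V = Q/C = 4.34×10⁻⁹ / 1.34×10⁻¹⁰ = 32.4 V.

32.4 V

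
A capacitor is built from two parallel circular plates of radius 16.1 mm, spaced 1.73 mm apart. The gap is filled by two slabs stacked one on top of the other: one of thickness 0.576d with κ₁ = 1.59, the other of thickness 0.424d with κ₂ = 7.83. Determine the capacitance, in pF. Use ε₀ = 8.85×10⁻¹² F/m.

A = π(16.1 mm)² = 8.14×10⁻⁴ m².
Stacked slabs ⇒ two capacitors in series, each with the full plate area.
C₁ = κ₁ε₀A/d₁ = 1.59 × 8.85×10⁻¹² × 8.14×10⁻⁴ / 9.96×10⁻⁴ = 1.15×10⁻¹¹ F.
C₂ = κ₂ε₀A/d₂ = 7.83 × 8.85×10⁻¹² × 8.14×10⁻⁴ / 7.34×10⁻⁴ = 7.69×10⁻¹¹ F.
C = (1/C₁ + 1/C₂)⁻¹ = 1.00×10⁻¹¹ F.

10.0 pF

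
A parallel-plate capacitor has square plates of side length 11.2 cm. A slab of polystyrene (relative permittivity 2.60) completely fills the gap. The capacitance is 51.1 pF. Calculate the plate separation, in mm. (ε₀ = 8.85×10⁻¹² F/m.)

A = (11.2 cm)² = 1.25×10⁻² m².
d = κε₀A/C = 2.60 × 8.85×10⁻¹² × 1.25×10⁻² / 5.11×10⁻¹¹ = 5.65×10⁻³ m.

d ≈ 5.65 mm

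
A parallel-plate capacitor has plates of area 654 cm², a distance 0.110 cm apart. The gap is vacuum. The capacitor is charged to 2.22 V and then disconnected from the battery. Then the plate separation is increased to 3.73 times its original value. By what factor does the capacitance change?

C₂/C₁ ≈ 0.268

C = ε₀A/d scales as 1/d, so C₂/C₁ = d₁/d₂ = 1/3.73 = 0.268.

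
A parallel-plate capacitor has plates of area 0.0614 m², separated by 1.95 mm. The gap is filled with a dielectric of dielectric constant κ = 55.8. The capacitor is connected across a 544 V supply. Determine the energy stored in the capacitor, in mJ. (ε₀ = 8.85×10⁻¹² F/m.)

U ≈ 2.30 mJ

C = κε₀A/d = 55.8 × 8.85×10⁻¹² × 6.14×10⁻² / 1.95×10⁻³ = 1.55×10⁻⁸ F.
U = ½CV² = ½ × 1.55×10⁻⁸ × (544)² = 2.30×10⁻³ J.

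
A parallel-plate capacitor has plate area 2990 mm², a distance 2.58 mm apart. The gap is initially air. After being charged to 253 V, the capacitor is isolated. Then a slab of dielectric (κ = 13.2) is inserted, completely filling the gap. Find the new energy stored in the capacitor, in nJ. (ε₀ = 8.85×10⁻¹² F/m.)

A = 2990 mm² = 2.99×10⁻³ m².
Initially C₁ = ε₀A/d = 8.85×10⁻¹² × 2.99×10⁻³ / 2.58×10⁻³ = 1.03×10⁻¹¹ F.
U₁ = 3.28×10⁻⁷ J.
Isolated ⇒ Q is held fixed. C₂ = 13.2 C₁ and U = Q²/(2C), so U₂/U₁ = C₁/C₂ = 0.0758.
U₂ = 0.0758 × 3.28×10⁻⁷ = 2.49×10⁻⁸ J.

24.9 nJ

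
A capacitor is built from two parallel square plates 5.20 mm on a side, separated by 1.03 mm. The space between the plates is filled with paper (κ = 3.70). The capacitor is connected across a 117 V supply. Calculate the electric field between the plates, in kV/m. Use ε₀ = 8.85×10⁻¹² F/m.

E = V/d = 117 / 1.03×10⁻³ = 1.14×10⁵ V/m.

114 kV/m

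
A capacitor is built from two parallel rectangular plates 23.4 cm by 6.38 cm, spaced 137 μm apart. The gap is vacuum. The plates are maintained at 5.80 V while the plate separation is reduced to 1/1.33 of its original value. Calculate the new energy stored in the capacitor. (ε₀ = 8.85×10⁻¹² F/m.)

A = 23.4 × 6.38 cm² = 1.49×10⁻² m².
Initially C₁ = ε₀A/d = 8.85×10⁻¹² × 1.49×10⁻² / 1.37×10⁻⁴ = 9.64×10⁻¹⁰ F.
U₁ = 1.62×10⁻⁸ J.
Battery connected ⇒ V is held fixed. C₂ = 1.33 C₁ and U = ½CV², so U₂/U₁ = C₂/C₁ = 1.33.
U₂ = 1.33 × 1.62×10⁻⁸ = 2.16×10⁻⁸ J.

U ≈ 21.6 nJ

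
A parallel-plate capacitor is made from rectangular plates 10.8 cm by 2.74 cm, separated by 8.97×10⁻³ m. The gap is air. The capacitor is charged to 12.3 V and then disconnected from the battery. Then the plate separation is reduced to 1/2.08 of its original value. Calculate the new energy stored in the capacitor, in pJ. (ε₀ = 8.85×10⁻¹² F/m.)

U ≈ 106 pJ

A = 10.8 × 2.74 cm² = 2.96×10⁻³ m².
Initially C₁ = ε₀A/d = 8.85×10⁻¹² × 2.96×10⁻³ / 8.97×10⁻³ = 2.92×10⁻¹² F.
U₁ = 2.21×10⁻¹⁰ J.
Isolated ⇒ Q is held fixed. C₂ = 2.08 C₁ and U = Q²/(2C), so U₂/U₁ = C₁/C₂ = 0.481.
U₂ = 0.481 × 2.21×10⁻¹⁰ = 1.06×10⁻¹⁰ J.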